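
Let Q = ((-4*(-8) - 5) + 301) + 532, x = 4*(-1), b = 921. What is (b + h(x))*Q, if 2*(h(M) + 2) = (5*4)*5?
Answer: 833340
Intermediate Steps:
x = -4
h(M) = 48 (h(M) = -2 + ((5*4)*5)/2 = -2 + (20*5)/2 = -2 + (½)*100 = -2 + 50 = 48)
Q = 860 (Q = ((32 - 5) + 301) + 532 = (27 + 301) + 532 = 328 + 532 = 860)
(b + h(x))*Q = (921 + 48)*860 = 969*860 = 833340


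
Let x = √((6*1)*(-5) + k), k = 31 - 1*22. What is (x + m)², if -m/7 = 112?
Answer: (784 - I*√21)² ≈ 6.1464e+5 - 7186.0*I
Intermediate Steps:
k = 9 (k = 31 - 22 = 9)
m = -784 (m = -7*112 = -784)
x = I*√21 (x = √((6*1)*(-5) + 9) = √(6*(-5) + 9) = √(-30 + 9) = √(-21) = I*√21 ≈ 4.5826*I)
(x + m)² = (I*√21 - 784)² = (-784 + I*√21)²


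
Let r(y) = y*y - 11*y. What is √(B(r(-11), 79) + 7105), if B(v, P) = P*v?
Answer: √26223 ≈ 161.94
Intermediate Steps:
r(y) = y² - 11*y
√(B(r(-11), 79) + 7105) = √(79*(-11*(-11 - 11)) + 7105) = √(79*(-11*(-22)) + 7105) = √(79*242 + 7105) = √(19118 + 7105) = √26223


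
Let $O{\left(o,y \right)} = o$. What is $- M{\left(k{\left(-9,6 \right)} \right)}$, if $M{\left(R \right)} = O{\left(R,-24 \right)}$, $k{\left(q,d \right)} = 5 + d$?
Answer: $-11$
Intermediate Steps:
$M{\left(R \right)} = R$
$- M{\left(k{\left(-9,6 \right)} \right)} = - (5 + 6) = \left(-1\right) 11 = -11$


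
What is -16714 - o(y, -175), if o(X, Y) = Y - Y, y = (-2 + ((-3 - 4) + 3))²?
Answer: -16714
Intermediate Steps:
y = 36 (y = (-2 + (-7 + 3))² = (-2 - 4)² = (-6)² = 36)
o(X, Y) = 0
-16714 - o(y, -175) = -16714 - 1*0 = -16714 + 0 = -16714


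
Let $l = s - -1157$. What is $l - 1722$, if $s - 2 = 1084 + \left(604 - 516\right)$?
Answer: $609$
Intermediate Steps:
$s = 1174$ ($s = 2 + \left(1084 + \left(604 - 516\right)\right) = 2 + \left(1084 + 88\right) = 2 + 1172 = 1174$)
$l = 2331$ ($l = 1174 - -1157 = 1174 + 1157 = 2331$)
$l - 1722 = 2331 - 1722 = 609$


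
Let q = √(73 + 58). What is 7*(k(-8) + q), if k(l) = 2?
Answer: 14 + 7*√131 ≈ 94.119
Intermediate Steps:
q = √131 ≈ 11.446
7*(k(-8) + q) = 7*(2 + √131) = 14 + 7*√131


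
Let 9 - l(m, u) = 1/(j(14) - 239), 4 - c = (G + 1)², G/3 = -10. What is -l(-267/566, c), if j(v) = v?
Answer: -2026/225 ≈ -9.0044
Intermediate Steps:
G = -30 (G = 3*(-10) = -30)
c = -837 (c = 4 - (-30 + 1)² = 4 - 1*(-29)² = 4 - 1*841 = 4 - 841 = -837)
l(m, u) = 2026/225 (l(m, u) = 9 - 1/(14 - 239) = 9 - 1/(-225) = 9 - 1*(-1/225) = 9 + 1/225 = 2026/225)
-l(-267/566, c) = -1*2026/225 = -2026/225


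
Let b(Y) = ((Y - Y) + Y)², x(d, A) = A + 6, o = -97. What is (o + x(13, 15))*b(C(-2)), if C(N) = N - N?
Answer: 0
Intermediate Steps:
C(N) = 0
x(d, A) = 6 + A
b(Y) = Y² (b(Y) = (0 + Y)² = Y²)
(o + x(13, 15))*b(C(-2)) = (-97 + (6 + 15))*0² = (-97 + 21)*0 = -76*0 = 0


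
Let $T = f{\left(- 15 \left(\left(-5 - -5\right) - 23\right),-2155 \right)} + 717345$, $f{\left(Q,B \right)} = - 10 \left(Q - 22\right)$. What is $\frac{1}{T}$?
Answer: $\frac{1}{714115} \approx 1.4003 \cdot 10^{-6}$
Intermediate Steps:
$f{\left(Q,B \right)} = 220 - 10 Q$ ($f{\left(Q,B \right)} = - 10 \left(-22 + Q\right) = 220 - 10 Q$)
$T = 714115$ ($T = \left(220 - 10 \left(- 15 \left(\left(-5 - -5\right) - 23\right)\right)\right) + 717345 = \left(220 - 10 \left(- 15 \left(\left(-5 + 5\right) - 23\right)\right)\right) + 717345 = \left(220 - 10 \left(- 15 \left(0 - 23\right)\right)\right) + 717345 = \left(220 - 10 \left(\left(-15\right) \left(-23\right)\right)\right) + 717345 = \left(220 - 3450\right) + 717345 = -3230 + 717345 = 714115$)
$\frac{1}{T} = \frac{1}{714115}$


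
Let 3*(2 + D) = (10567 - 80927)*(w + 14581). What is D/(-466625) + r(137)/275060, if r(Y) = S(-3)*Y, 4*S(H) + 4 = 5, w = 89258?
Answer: 535898460618261/102679898000 ≈ 5219.1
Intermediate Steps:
D = -2435370682 (D = -2 + ((10567 - 80927)*(89258 + 14581))/3 = -2 + (-70360*103839)/3 = -2 + (⅓)*(-7306112040) = -2 - 2435370680 = -2435370682)
S(H) = ¼ (S(H) = -1 + (¼)*5 = -1 + 5/4 = ¼)
r(Y) = Y/4
D/(-466625) + r(137)/275060 = -2435370682/(-466625) + ((¼)*137)/275060 = -2435370682*(-1/466625) + (137/4)*(1/275060) = 2435370682/466625 + 137/1100240 = 535898460618261/102679898000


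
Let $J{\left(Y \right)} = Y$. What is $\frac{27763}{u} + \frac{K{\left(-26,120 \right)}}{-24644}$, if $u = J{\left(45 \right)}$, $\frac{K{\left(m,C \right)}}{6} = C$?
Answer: $\frac{171039743}{277245} \approx 616.93$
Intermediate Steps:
$K{\left(m,C \right)} = 6 C$
$u = 45$
$\frac{27763}{u} + \frac{K{\left(-26,120 \right)}}{-24644} = \frac{27763}{45} + \frac{6 \cdot 120}{-24644} = 27763 \cdot \frac{1}{45} + 720 \left(- \frac{1}{24644}\right) = \frac{27763}{45} - \frac{180}{6161} = \frac{171039743}{277245}$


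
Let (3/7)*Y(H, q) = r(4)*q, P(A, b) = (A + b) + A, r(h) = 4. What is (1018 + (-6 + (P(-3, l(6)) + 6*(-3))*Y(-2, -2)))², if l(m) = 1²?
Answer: 18696976/9 ≈ 2.0774e+6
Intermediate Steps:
l(m) = 1
P(A, b) = b + 2*A
Y(H, q) = 28*q/3 (Y(H, q) = 7*(4*q)/3 = 28*q/3)
(1018 + (-6 + (P(-3, l(6)) + 6*(-3))*Y(-2, -2)))² = (1018 + (-6 + ((1 + 2*(-3)) + 6*(-3))*((28/3)*(-2))))² = (1018 + (-6 + ((1 - 6) - 18)*(-56/3)))² = (1018 + (-6 + (-5 - 18)*(-56/3)))² = (1018 + (-6 - 23*(-56/3)))² = (1018 + (-6 + 1288/3))² = (1018 + 1270/3)² = (4324/3)² = 18696976/9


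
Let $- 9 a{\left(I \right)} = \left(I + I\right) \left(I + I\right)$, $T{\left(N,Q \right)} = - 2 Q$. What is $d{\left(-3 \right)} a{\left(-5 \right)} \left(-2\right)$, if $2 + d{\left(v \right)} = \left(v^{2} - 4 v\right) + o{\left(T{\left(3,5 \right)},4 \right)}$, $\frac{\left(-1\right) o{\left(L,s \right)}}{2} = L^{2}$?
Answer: $- \frac{36200}{9} \approx -4022.2$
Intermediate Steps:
$o{\left(L,s \right)} = - 2 L^{2}$
$d{\left(v \right)} = -202 + v^{2} - 4 v$ ($d{\left(v \right)} = -2 - \left(200 - v^{2} + 4 v\right) = -202 + v^{2} - 4 v$)
$a{\left(I \right)} = - \frac{4 I^{2}}{9}$ ($a{\left(I \right)} = - \frac{\left(I + I\right) \left(I + I\right)}{9} = - \frac{2 I 2 I}{9} = - \frac{4 I^{2}}{9}$)
$d{\left(-3 \right)} a{\left(-5 \right)} \left(-2\right) = \left(-202 + \left(-3\right)^{2} - -12\right) \left(- \frac{4 \left(-5\right)^{2}}{9}\right) \left(-2\right) = \left(-202 + 9 + 12\right) \left(\left(- \frac{4}{9}\right) 25\right) \left(-2\right) = \left(-181\right) \left(- \frac{100}{9}\right) \left(-2\right) = \frac{18100}{9} \left(-2\right) = - \frac{36200}{9}$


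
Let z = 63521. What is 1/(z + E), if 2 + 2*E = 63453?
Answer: 2/190493 ≈ 1.0499e-5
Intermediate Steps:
E = 63451/2 (E = -1 + (½)*63453 = -1 + 63453/2 = 63451/2 ≈ 31726.)
1/(z + E) = 1/(63521 + 63451/2) = 1/(190493/2) = 2/190493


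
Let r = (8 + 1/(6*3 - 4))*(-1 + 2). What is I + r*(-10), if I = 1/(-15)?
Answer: -8482/105 ≈ -80.781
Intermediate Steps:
I = -1/15 ≈ -0.066667
r = 113/14 (r = (8 + 1/(18 - 4))*1 = (8 + 1/14)*1 = (113/14)*1 = 113/14 ≈ 8.0714)
I + r*(-10) = -1/15 + (113/14)*(-10) = -1/15 - 565/7 = -8482/105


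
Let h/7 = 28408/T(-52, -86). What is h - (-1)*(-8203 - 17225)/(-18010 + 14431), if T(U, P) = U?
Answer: -59198614/15509 ≈ -3817.0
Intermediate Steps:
h = -49714/13 (h = 7*(28408/(-52)) = 7*(28408*(-1/52)) = 7*(-7102/13) = -49714/13 ≈ -3824.2)
h - (-1)*(-8203 - 17225)/(-18010 + 14431) = -49714/13 - (-1)*(-8203 - 17225)/(-18010 + 14431) = -49714/13 - (-1)*(-25428/(-3579)) = -49714/13 - (-1)*(-25428*(-1/3579)) = -49714/13 - (-1)*8476/1193 = -49714/13 - 1*(-8476/1193) = -49714/13 + 8476/1193 = -59198614/15509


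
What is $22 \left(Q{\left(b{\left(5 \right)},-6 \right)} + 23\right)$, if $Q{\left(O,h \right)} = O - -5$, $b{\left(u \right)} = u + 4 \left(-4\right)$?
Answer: $374$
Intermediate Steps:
$b{\left(u \right)} = -16 + u$ ($b{\left(u \right)} = u - 16 = -16 + u$)
$Q{\left(O,h \right)} = 5 + O$ ($Q{\left(O,h \right)} = O + 5 = 5 + O$)
$22 \left(Q{\left(b{\left(5 \right)},-6 \right)} + 23\right) = 22 \left(\left(5 + \left(-16 + 5\right)\right) + 23\right) = 22 \left(\left(5 - 11\right) + 23\right) = 22 \left(-6 + 23\right) = 22 \cdot 17 = 374$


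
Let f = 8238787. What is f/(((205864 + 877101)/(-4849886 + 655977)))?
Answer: -34552722948383/1082965 ≈ -3.1906e+7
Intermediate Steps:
f/(((205864 + 877101)/(-4849886 + 655977))) = 8238787/(((205864 + 877101)/(-4849886 + 655977))) = 8238787/((1082965/(-4193909))) = 8238787/((1082965*(-1/4193909))) = 8238787/(-1082965/4193909) = 8238787*(-4193909/1082965) = -34552722948383/1082965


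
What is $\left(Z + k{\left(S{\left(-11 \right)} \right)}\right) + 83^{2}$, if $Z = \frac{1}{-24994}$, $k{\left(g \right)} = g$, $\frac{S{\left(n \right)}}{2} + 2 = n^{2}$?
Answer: $\frac{178132237}{24994} \approx 7127.0$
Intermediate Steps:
$S{\left(n \right)} = -4 + 2 n^{2}$
$Z = - \frac{1}{24994} \approx -4.001 \cdot 10^{-5}$
$\left(Z + k{\left(S{\left(-11 \right)} \right)}\right) + 83^{2} = \left(- \frac{1}{24994} - \left(4 - 2 \left(-11\right)^{2}\right)\right) + 83^{2} = \left(- \frac{1}{24994} + \left(-4 + 2 \cdot 121\right)\right) + 6889 = \left(- \frac{1}{24994} + \left(-4 + 242\right)\right) + 6889 = \left(- \frac{1}{24994} + 238\right) + 6889 = \frac{5948571}{24994} + 6889 = \frac{178132237}{24994}$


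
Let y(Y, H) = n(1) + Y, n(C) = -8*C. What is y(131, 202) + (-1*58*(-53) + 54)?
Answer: 3251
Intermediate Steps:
y(Y, H) = -8 + Y (y(Y, H) = -8*1 + Y = -8 + Y)
y(131, 202) + (-1*58*(-53) + 54) = (-8 + 131) + (-1*58*(-53) + 54) = 123 + (-58*(-53) + 54) = 123 + (3074 + 54) = 123 + 3128 = 3251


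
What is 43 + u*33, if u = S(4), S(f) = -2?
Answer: -23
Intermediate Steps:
u = -2
43 + u*33 = 43 - 2*33 = 43 - 66 = -23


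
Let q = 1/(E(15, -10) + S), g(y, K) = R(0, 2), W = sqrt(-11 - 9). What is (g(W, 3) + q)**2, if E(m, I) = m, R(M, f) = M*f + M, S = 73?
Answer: 1/7744 ≈ 0.00012913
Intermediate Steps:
W = 2*I*sqrt(5) (W = sqrt(-20) = 2*I*sqrt(5) ≈ 4.4721*I)
R(M, f) = M + M*f
g(y, K) = 0 (g(y, K) = 0*(1 + 2) = 0*3 = 0)
q = 1/88 (q = 1/(15 + 73) = 1/88 ≈ 0.011364)
(g(W, 3) + q)**2 = (0 + 1/88)**2 = (1/88)**2 = 1/7744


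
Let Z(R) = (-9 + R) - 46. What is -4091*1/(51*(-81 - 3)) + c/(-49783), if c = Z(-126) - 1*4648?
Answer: 224349689/213270372 ≈ 1.0520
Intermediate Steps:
Z(R) = -55 + R
c = -4829 (c = (-55 - 126) - 1*4648 = -181 - 4648 = -4829)
-4091*1/(51*(-81 - 3)) + c/(-49783) = -4091*1/(51*(-81 - 3)) - 4829/(-49783) = -4091/((-84*51)) - 4829*(-1/49783) = -4091/(-4284) + 4829/49783 = -4091*(-1/4284) + 4829/49783 = 4091/4284 + 4829/49783 = 224349689/213270372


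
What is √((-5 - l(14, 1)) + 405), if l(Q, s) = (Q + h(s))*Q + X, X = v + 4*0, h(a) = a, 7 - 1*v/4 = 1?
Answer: √166 ≈ 12.884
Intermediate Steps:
v = 24 (v = 28 - 4*1 = 28 - 4 = 24)
X = 24 (X = 24 + 4*0 = 24 + 0 = 24)
l(Q, s) = 24 + Q*(Q + s) (l(Q, s) = (Q + s)*Q + 24 = Q*(Q + s) + 24 = 24 + Q*(Q + s))
√((-5 - l(14, 1)) + 405) = √((-5 - (24 + 14² + 14*1)) + 405) = √((-5 - (24 + 196 + 14)) + 405) = √((-5 - 1*234) + 405) = √((-5 - 234) + 405) = √(-239 + 405) = √166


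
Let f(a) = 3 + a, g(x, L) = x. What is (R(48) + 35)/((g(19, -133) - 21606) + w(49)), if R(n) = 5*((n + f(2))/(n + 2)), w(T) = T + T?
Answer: -31/16530 ≈ -0.0018754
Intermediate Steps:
w(T) = 2*T
R(n) = 5*(5 + n)/(2 + n) (R(n) = 5*((n + (3 + 2))/(n + 2)) = 5*((n + 5)/(2 + n)) = 5*((5 + n)/(2 + n)) = 5*(5 + n)/(2 + n))
(R(48) + 35)/((g(19, -133) - 21606) + w(49)) = (5*(5 + 48)/(2 + 48) + 35)/((19 - 21606) + 2*49) = (5*53/50 + 35)/(-21587 + 98) = (5*(1/50)*53 + 35)/(-21489) = (53/10 + 35)*(-1/21489) = (403/10)*(-1/21489) = -31/16530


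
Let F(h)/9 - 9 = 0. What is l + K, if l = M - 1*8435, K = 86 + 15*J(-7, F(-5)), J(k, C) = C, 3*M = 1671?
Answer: -6577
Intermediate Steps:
M = 557 (M = (⅓)*1671 = 557)
F(h) = 81 (F(h) = 81 + 9*0 = 81 + 0 = 81)
K = 1301 (K = 86 + 15*81 = 86 + 1215 = 1301)
l = -7878 (l = 557 - 1*8435 = 557 - 8435 = -7878)
l + K = -7878 + 1301 = -6577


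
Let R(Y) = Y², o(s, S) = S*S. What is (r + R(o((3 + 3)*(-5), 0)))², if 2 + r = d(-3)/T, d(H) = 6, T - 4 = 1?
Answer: 16/25 ≈ 0.64000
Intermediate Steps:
T = 5 (T = 4 + 1 = 5)
o(s, S) = S²
r = -⅘ (r = -2 + 6/5 = -⅘ ≈ -0.80000)
(r + R(o((3 + 3)*(-5), 0)))² = (-⅘ + (0²)²)² = (-⅘ + 0²)² = (-⅘ + 0)² = (-⅘)² = 16/25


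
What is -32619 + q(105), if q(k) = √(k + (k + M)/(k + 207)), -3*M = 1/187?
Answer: -32619 + √5602623598/7293 ≈ -32609.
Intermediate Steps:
M = -1/561 (M = -⅓/187 = -⅓*1/187 = -1/561 ≈ -0.0017825)
q(k) = √(k + (-1/561 + k)/(207 + k)) (q(k) = √(k + (k - 1/561)/(k + 207)) = √(k + (-1/561 + k)/(207 + k)))
-32619 + q(105) = -32619 + √561*√((-1 + 561*105² + 116688*105)/(207 + 105))/561 = -32619 + √561*√((-1 + 561*11025 + 12252240)/312)/561 = -32619 + √561*√((-1 + 6185025 + 12252240)/312)/561 = -32619 + √561*√((1/312)*18437264)/561 = -32619 + √561*√(2304658/39)/561 = -32619 + √561*(√89881662/39)/561 = -32619 + √5602623598/7293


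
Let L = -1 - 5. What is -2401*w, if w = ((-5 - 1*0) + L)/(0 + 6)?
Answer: 26411/6 ≈ 4401.8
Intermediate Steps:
L = -6
w = -11/6 (w = ((-5 - 1*0) - 6)/(0 + 6) = ((-5 + 0) - 6)/6 = (-5 - 6)*(⅙) = -11*⅙ = -11/6 ≈ -1.8333)
-2401*w = -2401*(-11/6) = 26411/6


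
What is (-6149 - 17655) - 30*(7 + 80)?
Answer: -26414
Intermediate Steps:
(-6149 - 17655) - 30*(7 + 80) = -23804 - 30*87 = -23804 - 2610 = -26414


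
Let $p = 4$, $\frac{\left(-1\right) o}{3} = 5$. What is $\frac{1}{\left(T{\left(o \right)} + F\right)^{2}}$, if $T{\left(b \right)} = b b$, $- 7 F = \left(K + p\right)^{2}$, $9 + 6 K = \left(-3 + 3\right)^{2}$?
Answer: $\frac{784}{39375625} \approx 1.9911 \cdot 10^{-5}$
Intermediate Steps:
$o = -15$ ($o = \left(-3\right) 5 = -15$)
$K = - \frac{3}{2}$ ($K = - \frac{3}{2} + \frac{\left(-3 + 3\right)^{2}}{6} = - \frac{3}{2} + \frac{0^{2}}{6} = - \frac{3}{2} + \frac{1}{6} \cdot 0 = - \frac{3}{2} + 0 = - \frac{3}{2} \approx -1.5$)
$F = - \frac{25}{28}$ ($F = - \frac{\left(- \frac{3}{2} + 4\right)^{2}}{7} = - \frac{\left(\frac{5}{2}\right)^{2}}{7} = \left(- \frac{1}{7}\right) \frac{25}{4} = - \frac{25}{28} \approx -0.89286$)
$T{\left(b \right)} = b^{2}$
$\frac{1}{\left(T{\left(o \right)} + F\right)^{2}} = \frac{1}{\left(\left(-15\right)^{2} - \frac{25}{28}\right)^{2}} = \frac{1}{\left(225 - \frac{25}{28}\right)^{2}} = \frac{1}{\left(\frac{6275}{28}\right)^{2}} = \frac{1}{\frac{39375625}{784}} = \frac{784}{39375625}$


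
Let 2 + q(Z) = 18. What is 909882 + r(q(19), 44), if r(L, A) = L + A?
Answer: 909942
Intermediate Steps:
q(Z) = 16 (q(Z) = -2 + 18 = 16)
r(L, A) = A + L
909882 + r(q(19), 44) = 909882 + (44 + 16) = 909882 + 60 = 909942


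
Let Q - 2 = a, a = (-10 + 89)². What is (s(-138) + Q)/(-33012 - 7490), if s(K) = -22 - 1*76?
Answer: -6145/40502 ≈ -0.15172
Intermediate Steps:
a = 6241 (a = 79² = 6241)
s(K) = -98 (s(K) = -22 - 76 = -98)
Q = 6243 (Q = 2 + 6241 = 6243)
(s(-138) + Q)/(-33012 - 7490) = (-98 + 6243)/(-33012 - 7490) = 6145/(-40502) = 6145*(-1/40502) = -6145/40502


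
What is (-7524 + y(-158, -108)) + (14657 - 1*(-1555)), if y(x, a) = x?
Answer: 8530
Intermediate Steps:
(-7524 + y(-158, -108)) + (14657 - 1*(-1555)) = (-7524 - 158) + (14657 - 1*(-1555)) = -7682 + (14657 + 1555) = -7682 + 16212 = 8530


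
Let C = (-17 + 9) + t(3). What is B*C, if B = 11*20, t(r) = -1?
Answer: -1980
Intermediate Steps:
B = 220
C = -9 (C = (-17 + 9) - 1 = -8 - 1 = -9)
B*C = 220*(-9) = -1980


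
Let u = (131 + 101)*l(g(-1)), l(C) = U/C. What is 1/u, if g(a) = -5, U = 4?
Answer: -5/928 ≈ -0.0053879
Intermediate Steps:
l(C) = 4/C
u = -928/5 (u = (131 + 101)*(4/(-5)) = 232*(4*(-⅕)) = 232*(-⅘) = -928/5 ≈ -185.60)
1/u = 1/(-928/5) = -5/928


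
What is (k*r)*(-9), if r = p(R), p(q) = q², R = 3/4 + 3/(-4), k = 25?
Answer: 0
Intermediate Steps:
R = 0 (R = 3*(¼) + 3*(-¼) = ¾ - ¾ = 0)
r = 0 (r = 0² = 0)
(k*r)*(-9) = (25*0)*(-9) = 0*(-9) = 0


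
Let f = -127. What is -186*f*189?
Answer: 4464558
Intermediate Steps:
-186*f*189 = -186*(-127)*189 = 23622*189 = 4464558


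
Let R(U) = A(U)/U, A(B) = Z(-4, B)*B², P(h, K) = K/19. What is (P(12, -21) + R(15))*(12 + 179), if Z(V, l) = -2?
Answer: -112881/19 ≈ -5941.1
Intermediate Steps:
P(h, K) = K/19 (P(h, K) = K*(1/19) = K/19)
A(B) = -2*B²
R(U) = -2*U (R(U) = (-2*U²)/U = -2*U)
(P(12, -21) + R(15))*(12 + 179) = ((1/19)*(-21) - 2*15)*(12 + 179) = (-21/19 - 30)*191 = -591/19*191 = -112881/19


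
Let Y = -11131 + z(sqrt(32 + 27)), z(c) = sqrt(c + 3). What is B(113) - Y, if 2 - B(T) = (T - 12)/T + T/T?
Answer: 1257815/113 - sqrt(3 + sqrt(59)) ≈ 11128.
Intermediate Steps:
z(c) = sqrt(3 + c)
B(T) = 1 - (-12 + T)/T (B(T) = 2 - ((T - 12)/T + T/T) = 2 - ((-12 + T)/T + 1) = 2 - (1 + (-12 + T)/T) = 2 + (-1 - (-12 + T)/T) = 1 - (-12 + T)/T)
Y = -11131 + sqrt(3 + sqrt(59)) (Y = -11131 + sqrt(3 + sqrt(32 + 27)) = -11131 + sqrt(3 + sqrt(59)) ≈ -11128.)
B(113) - Y = 12/113 - (-11131 + sqrt(3 + sqrt(59))) = 12*(1/113) + (11131 - sqrt(3 + sqrt(59))) = 12/113 + (11131 - sqrt(3 + sqrt(59))) = 1257815/113 - sqrt(3 + sqrt(59))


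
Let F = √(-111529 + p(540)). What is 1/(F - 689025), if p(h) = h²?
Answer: -689025/474755270554 - √180071/474755270554 ≈ -1.4522e-6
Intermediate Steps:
F = √180071 (F = √(-111529 + 540²) = √(-111529 + 291600) = √180071 ≈ 424.35)
1/(F - 689025) = 1/(√180071 - 689025) = 1/(-689025 + √180071)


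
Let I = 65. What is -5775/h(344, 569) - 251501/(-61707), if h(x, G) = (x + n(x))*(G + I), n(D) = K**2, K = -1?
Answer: 3643630387/899811474 ≈ 4.0493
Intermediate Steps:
n(D) = 1 (n(D) = (-1)**2 = 1)
h(x, G) = (1 + x)*(65 + G) (h(x, G) = (x + 1)*(G + 65) = (1 + x)*(65 + G))
-5775/h(344, 569) - 251501/(-61707) = -5775/(65 + 569 + 65*344 + 569*344) - 251501/(-61707) = -5775/(65 + 569 + 22360 + 195736) - 251501*(-1/61707) = -5775/218730 + 251501/61707 = -5775*1/218730 + 251501/61707 = -385/14582 + 251501/61707 = 3643630387/899811474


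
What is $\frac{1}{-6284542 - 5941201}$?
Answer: $- \frac{1}{12225743} \approx -8.1795 \cdot 10^{-8}$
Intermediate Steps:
$\frac{1}{-6284542 - 5941201} = \frac{1}{-12225743} = - \frac{1}{12225743}$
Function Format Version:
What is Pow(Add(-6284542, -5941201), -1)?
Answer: Rational(-1, 12225743) ≈ -8.1795e-8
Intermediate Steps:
Pow(Add(-6284542, -5941201), -1) = Pow(-12225743, -1) = Rational(-1, 12225743)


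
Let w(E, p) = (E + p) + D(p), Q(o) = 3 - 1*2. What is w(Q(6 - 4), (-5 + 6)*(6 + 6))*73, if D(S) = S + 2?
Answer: 1971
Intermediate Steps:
D(S) = 2 + S
Q(o) = 1 (Q(o) = 3 - 2 = 1)
w(E, p) = 2 + E + 2*p (w(E, p) = (E + p) + (2 + p) = 2 + E + 2*p)
w(Q(6 - 4), (-5 + 6)*(6 + 6))*73 = (2 + 1 + 2*((-5 + 6)*(6 + 6)))*73 = (2 + 1 + 2*(1*12))*73 = (2 + 1 + 2*12)*73 = (2 + 1 + 24)*73 = 27*73 = 1971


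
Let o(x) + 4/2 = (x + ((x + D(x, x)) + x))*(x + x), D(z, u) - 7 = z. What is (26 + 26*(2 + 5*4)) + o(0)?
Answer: 596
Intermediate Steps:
D(z, u) = 7 + z
o(x) = -2 + 2*x*(7 + 4*x) (o(x) = -2 + (x + ((x + (7 + x)) + x))*(x + x) = -2 + (x + ((7 + 2*x) + x))*(2*x) = -2 + (x + (7 + 3*x))*(2*x) = -2 + (7 + 4*x)*(2*x) = -2 + 2*x*(7 + 4*x))
(26 + 26*(2 + 5*4)) + o(0) = (26 + 26*(2 + 5*4)) + (-2 + 8*0² + 14*0) = (26 + 26*(2 + 20)) + (-2 + 8*0 + 0) = (26 + 26*22) + (-2 + 0 + 0) = (26 + 572) - 2 = 598 - 2 = 596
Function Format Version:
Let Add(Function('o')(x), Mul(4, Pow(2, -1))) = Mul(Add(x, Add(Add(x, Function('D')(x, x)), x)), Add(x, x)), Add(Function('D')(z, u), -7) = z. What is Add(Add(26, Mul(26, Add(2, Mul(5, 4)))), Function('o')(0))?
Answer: 596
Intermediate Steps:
Function('D')(z, u) = Add(7, z)
Function('o')(x) = Add(-2, Mul(2, x, Add(7, Mul(4, x)))) (Function('o')(x) = Add(-2, Mul(Add(x, Add(Add(x, Add(7, x)), x)), Add(x, x))) = Add(-2, Mul(Add(x, Add(Add(7, Mul(2, x)), x)), Mul(2, x))) = Add(-2, Mul(Add(x, Add(7, Mul(3, x))), Mul(2, x))) = Add(-2, Mul(Add(7, Mul(4, x)), Mul(2, x))) = Add(-2, Mul(2, x, Add(7, Mul(4, x)))))
Add(Add(26, Mul(26, Add(2, Mul(5, 4)))), Function('o')(0)) = Add(Add(26, Mul(26, Add(2, Mul(5, 4)))), Add(-2, Mul(8, Pow(0, 2)), Mul(14, 0))) = Add(Add(26, Mul(26, Add(2, 20))), Add(-2, Mul(8, 0), 0)) = Add(Add(26, Mul(26, 22)), Add(-2, 0, 0)) = Add(Add(26, 572), -2) = Add(598, -2) = 596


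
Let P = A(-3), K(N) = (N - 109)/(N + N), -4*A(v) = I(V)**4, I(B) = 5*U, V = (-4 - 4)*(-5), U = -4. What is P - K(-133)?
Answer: -5320121/133 ≈ -40001.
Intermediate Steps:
V = 40 (V = -8*(-5) = 40)
I(B) = -20 (I(B) = 5*(-4) = -20)
A(v) = -40000 (A(v) = -1/4*(-20)**4 = -1/4*160000 = -40000)
K(N) = (-109 + N)/(2*N) (K(N) = (-109 + N)/((2*N)) = (-109 + N)*(1/(2*N)) = (-109 + N)/(2*N))
P = -40000
P - K(-133) = -40000 - (-109 - 133)/(2*(-133)) = -40000 - (-1)*(-242)/(2*133) = -40000 - 1*121/133 = -40000 - 121/133 = -5320121/133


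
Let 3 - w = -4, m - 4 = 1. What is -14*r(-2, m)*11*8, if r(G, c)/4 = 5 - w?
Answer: 9856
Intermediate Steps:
m = 5 (m = 4 + 1 = 5)
w = 7 (w = 3 - 1*(-4) = 3 + 4 = 7)
r(G, c) = -8 (r(G, c) = 4*(5 - 1*7) = 4*(5 - 7) = 4*(-2) = -8)
-14*r(-2, m)*11*8 = -(-112)*11*8 = -14*(-88)*8 = 1232*8 = 9856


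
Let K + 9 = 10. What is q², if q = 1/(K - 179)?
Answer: 1/31684 ≈ 3.1562e-5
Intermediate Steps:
K = 1 (K = -9 + 10 = 1)
q = -1/178 (q = 1/(1 - 179) = 1/(-178) = -1/178 ≈ -0.0056180)
q² = (-1/178)² = 1/31684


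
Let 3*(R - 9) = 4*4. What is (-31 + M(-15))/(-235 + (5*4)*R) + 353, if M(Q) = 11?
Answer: 10931/31 ≈ 352.61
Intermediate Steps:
R = 43/3 (R = 9 + (4*4)/3 = 9 + (1/3)*16 = 9 + 16/3 = 43/3 ≈ 14.333)
(-31 + M(-15))/(-235 + (5*4)*R) + 353 = (-31 + 11)/(-235 + (5*4)*(43/3)) + 353 = -20/(-235 + 20*(43/3)) + 353 = -20/(-235 + 860/3) + 353 = -20/155/3 + 353 = -20*3/155 + 353 = -12/31 + 353 = 10931/31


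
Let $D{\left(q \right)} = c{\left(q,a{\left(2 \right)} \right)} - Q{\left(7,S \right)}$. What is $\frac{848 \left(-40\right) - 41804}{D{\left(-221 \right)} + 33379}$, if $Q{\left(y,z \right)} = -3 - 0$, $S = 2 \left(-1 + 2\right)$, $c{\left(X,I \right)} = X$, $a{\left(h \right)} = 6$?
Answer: $- \frac{75724}{33161} \approx -2.2835$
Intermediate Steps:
$S = 2$ ($S = 2 \cdot 1 = 2$)
$Q{\left(y,z \right)} = -3$ ($Q{\left(y,z \right)} = -3 + 0 = -3$)
$D{\left(q \right)} = 3 + q$ ($D{\left(q \right)} = q - -3 = q + 3 = 3 + q$)
$\frac{848 \left(-40\right) - 41804}{D{\left(-221 \right)} + 33379} = \frac{848 \left(-40\right) - 41804}{\left(3 - 221\right) + 33379} = \frac{-33920 - 41804}{-218 + 33379} = - \frac{75724}{33161}$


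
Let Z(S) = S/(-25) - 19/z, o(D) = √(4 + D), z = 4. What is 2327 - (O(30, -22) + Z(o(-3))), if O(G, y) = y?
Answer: 235379/100 ≈ 2353.8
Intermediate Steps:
Z(S) = -19/4 - S/25 (Z(S) = S/(-25) - 19/4 = S*(-1/25) - 19*¼ = -S/25 - 19/4 = -19/4 - S/25)
2327 - (O(30, -22) + Z(o(-3))) = 2327 - (-22 + (-19/4 - √(4 - 3)/25)) = 2327 - (-22 + (-19/4 - √1/25)) = 2327 - (-22 + (-19/4 - 1/25*1)) = 2327 - (-22 + (-19/4 - 1/25)) = 2327 - (-22 - 479/100) = 2327 - 1*(-2679/100) = 2327 + 2679/100 = 235379/100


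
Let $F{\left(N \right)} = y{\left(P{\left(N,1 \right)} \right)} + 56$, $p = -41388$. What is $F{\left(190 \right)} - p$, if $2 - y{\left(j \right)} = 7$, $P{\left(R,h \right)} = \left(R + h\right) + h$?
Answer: $41439$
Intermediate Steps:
$P{\left(R,h \right)} = R + 2 h$
$y{\left(j \right)} = -5$ ($y{\left(j \right)} = 2 - 7 = -5$)
$F{\left(N \right)} = 51$ ($F{\left(N \right)} = -5 + 56 = 51$)
$F{\left(190 \right)} - p = 51 - -41388 = 51 + 41388 = 41439$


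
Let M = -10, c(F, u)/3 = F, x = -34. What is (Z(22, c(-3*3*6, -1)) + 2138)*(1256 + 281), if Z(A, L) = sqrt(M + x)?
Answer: 3286106 + 3074*I*sqrt(11) ≈ 3.2861e+6 + 10195.0*I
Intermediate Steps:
c(F, u) = 3*F
Z(A, L) = 2*I*sqrt(11) (Z(A, L) = sqrt(-10 - 34) = sqrt(-44) = 2*I*sqrt(11))
(Z(22, c(-3*3*6, -1)) + 2138)*(1256 + 281) = (2*I*sqrt(11) + 2138)*(1256 + 281) = (2138 + 2*I*sqrt(11))*1537 = 3286106 + 3074*I*sqrt(11)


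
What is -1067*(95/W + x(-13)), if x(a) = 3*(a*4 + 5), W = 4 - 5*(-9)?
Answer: 7270538/49 ≈ 1.4838e+5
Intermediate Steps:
W = 49 (W = 4 + 45 = 49)
x(a) = 15 + 12*a (x(a) = 3*(4*a + 5) = 3*(5 + 4*a) = 15 + 12*a)
-1067*(95/W + x(-13)) = -1067*(95/49 + (15 + 12*(-13))) = -1067*(95*(1/49) + (15 - 156)) = -1067*(95/49 - 141) = -1067*(-6814/49) = 7270538/49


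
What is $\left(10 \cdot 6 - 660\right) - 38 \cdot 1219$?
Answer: $-46922$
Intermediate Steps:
$\left(10 \cdot 6 - 660\right) - 38 \cdot 1219 = \left(60 - 660\right) - 46322 = -600 - 46322 = -46922$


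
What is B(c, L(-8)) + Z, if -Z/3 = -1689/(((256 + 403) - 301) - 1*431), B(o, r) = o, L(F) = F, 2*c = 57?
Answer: -5973/146 ≈ -40.911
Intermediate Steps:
c = 57/2 (c = (½)*57 = 57/2 ≈ 28.500)
Z = -5067/73 (Z = -(-5067)/(((256 + 403) - 301) - 1*431) = -(-5067)/((659 - 301) - 431) = -(-5067)/(358 - 431) = -(-5067)/(-73) = -(-5067)*(-1)/73 = -3*1689/73 = -5067/73 ≈ -69.411)
B(c, L(-8)) + Z = 57/2 - 5067/73 = -5973/146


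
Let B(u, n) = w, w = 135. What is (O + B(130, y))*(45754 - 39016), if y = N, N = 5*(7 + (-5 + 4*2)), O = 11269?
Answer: 76840152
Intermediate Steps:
N = 50 (N = 5*(7 + (-5 + 8)) = 5*(7 + 3) = 5*10 = 50)
y = 50
B(u, n) = 135
(O + B(130, y))*(45754 - 39016) = (11269 + 135)*(45754 - 39016) = 11404*6738 = 76840152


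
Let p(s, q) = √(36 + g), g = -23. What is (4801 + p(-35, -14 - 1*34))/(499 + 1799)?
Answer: 4801/2298 + √13/2298 ≈ 2.0908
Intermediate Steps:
p(s, q) = √13 (p(s, q) = √(36 - 23) = √13)
(4801 + p(-35, -14 - 1*34))/(499 + 1799) = (4801 + √13)/(499 + 1799) = (4801 + √13)/2298 = (4801 + √13)*(1/2298) = 4801/2298 + √13/2298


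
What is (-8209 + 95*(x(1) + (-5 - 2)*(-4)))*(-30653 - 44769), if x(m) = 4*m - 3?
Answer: 411351588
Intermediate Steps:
x(m) = -3 + 4*m
(-8209 + 95*(x(1) + (-5 - 2)*(-4)))*(-30653 - 44769) = (-8209 + 95*((-3 + 4*1) + (-5 - 2)*(-4)))*(-30653 - 44769) = (-8209 + 95*((-3 + 4) - 7*(-4)))*(-75422) = (-8209 + 95*(1 + 28))*(-75422) = (-8209 + 95*29)*(-75422) = (-8209 + 2755)*(-75422) = -5454*(-75422) = 411351588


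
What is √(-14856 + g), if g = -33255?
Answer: I*√48111 ≈ 219.34*I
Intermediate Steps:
√(-14856 + g) = √(-14856 - 33255) = √(-48111) = I*√48111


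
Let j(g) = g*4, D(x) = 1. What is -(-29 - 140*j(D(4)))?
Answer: 589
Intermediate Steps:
j(g) = 4*g
-(-29 - 140*j(D(4))) = -(-29 - 560) = -1*(-589) = 589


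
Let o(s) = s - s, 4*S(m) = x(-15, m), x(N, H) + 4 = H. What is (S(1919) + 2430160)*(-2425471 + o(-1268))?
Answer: -23581775198405/4 ≈ -5.8954e+12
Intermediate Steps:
x(N, H) = -4 + H
S(m) = -1 + m/4 (S(m) = (-4 + m)/4 = -1 + m/4)
o(s) = 0
(S(1919) + 2430160)*(-2425471 + o(-1268)) = ((-1 + (¼)*1919) + 2430160)*(-2425471 + 0) = ((-1 + 1919/4) + 2430160)*(-2425471) = (1915/4 + 2430160)*(-2425471) = (9722555/4)*(-2425471) = -23581775198405/4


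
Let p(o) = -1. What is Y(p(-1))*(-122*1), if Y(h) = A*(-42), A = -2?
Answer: -10248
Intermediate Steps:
Y(h) = 84 (Y(h) = -2*(-42) = 84)
Y(p(-1))*(-122*1) = 84*(-122*1) = 84*(-122) = -10248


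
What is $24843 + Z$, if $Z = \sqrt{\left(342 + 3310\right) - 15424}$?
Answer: $24843 + 6 i \sqrt{327} \approx 24843.0 + 108.5 i$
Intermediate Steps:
$Z = 6 i \sqrt{327}$ ($Z = \sqrt{3652 - 15424} = \sqrt{-11772} = 6 i \sqrt{327} \approx 108.5 i$)
$24843 + Z = 24843 + 6 i \sqrt{327}$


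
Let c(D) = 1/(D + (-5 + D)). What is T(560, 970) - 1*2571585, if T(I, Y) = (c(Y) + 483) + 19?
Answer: -4975045604/1935 ≈ -2.5711e+6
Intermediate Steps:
c(D) = 1/(-5 + 2*D)
T(I, Y) = 502 + 1/(-5 + 2*Y) (T(I, Y) = (1/(-5 + 2*Y) + 483) + 19 = (483 + 1/(-5 + 2*Y)) + 19 = 502 + 1/(-5 + 2*Y))
T(560, 970) - 1*2571585 = (-2509 + 1004*970)/(-5 + 2*970) - 1*2571585 = (-2509 + 973880)/(-5 + 1940) - 2571585 = 971371/1935 - 2571585 = -4975045604/1935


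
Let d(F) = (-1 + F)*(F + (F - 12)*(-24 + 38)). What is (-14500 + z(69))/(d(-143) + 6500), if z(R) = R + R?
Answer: -7181/169786 ≈ -0.042294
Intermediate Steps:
d(F) = (-1 + F)*(-168 + 15*F) (d(F) = (-1 + F)*(F + (-12 + F)*14) = (-1 + F)*(F + (-168 + 14*F)) = (-1 + F)*(-168 + 15*F))
z(R) = 2*R
(-14500 + z(69))/(d(-143) + 6500) = (-14500 + 2*69)/((168 - 183*(-143) + 15*(-143)²) + 6500) = (-14500 + 138)/((168 + 26169 + 15*20449) + 6500) = -14362/((168 + 26169 + 306735) + 6500) = -14362/(333072 + 6500) = -14362/339572 = -14362*1/339572 = -7181/169786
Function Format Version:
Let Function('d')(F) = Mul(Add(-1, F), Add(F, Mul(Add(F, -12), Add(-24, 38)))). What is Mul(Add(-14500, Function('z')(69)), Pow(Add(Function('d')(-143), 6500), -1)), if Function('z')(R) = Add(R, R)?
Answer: Rational(-7181, 169786) ≈ -0.042294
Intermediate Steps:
Function('d')(F) = Mul(Add(-1, F), Add(-168, Mul(15, F))) (Function('d')(F) = Mul(Add(-1, F), Add(F, Mul(Add(-12, F), 14))) = Mul(Add(-1, F), Add(F, Add(-168, Mul(14, F)))) = Mul(Add(-1, F), Add(-168, Mul(15, F))))
Function('z')(R) = Mul(2, R)
Mul(Add(-14500, Function('z')(69)), Pow(Add(Function('d')(-143), 6500), -1)) = Mul(Add(-14500, Mul(2, 69)), Pow(Add(Add(168, Mul(-183, -143), Mul(15, Pow(-143, 2))), 6500), -1)) = Mul(Add(-14500, 138), Pow(Add(Add(168, 26169, Mul(15, 20449)), 6500), -1)) = Mul(-14362, Pow(Add(Add(168, 26169, 306735), 6500), -1)) = Mul(-14362, Pow(Add(333072, 6500), -1)) = Mul(-14362, Pow(339572, -1)) = Mul(-14362, Rational(1, 339572)) = Rational(-7181, 169786)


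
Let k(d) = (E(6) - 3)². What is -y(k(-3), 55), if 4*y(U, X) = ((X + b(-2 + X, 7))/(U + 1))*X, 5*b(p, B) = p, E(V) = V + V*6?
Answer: -451/761 ≈ -0.59264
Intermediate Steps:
E(V) = 7*V (E(V) = V + 6*V = 7*V)
b(p, B) = p/5
k(d) = 1521 (k(d) = (7*6 - 3)² = (42 - 3)² = 39² = 1521)
y(U, X) = X*(-⅖ + 6*X/5)/(4*(1 + U)) (y(U, X) = (((X + (-2 + X)/5)/(U + 1))*X)/4 = (((X + (-⅖ + X/5))/(1 + U))*X)/4 = (((-⅖ + 6*X/5)/(1 + U))*X)/4 = (X*(-⅖ + 6*X/5)/(1 + U))/4 = X*(-⅖ + 6*X/5)/(4*(1 + U)))
-y(k(-3), 55) = -55*(-1 + 3*55)/(10*(1 + 1521)) = -55*(-1 + 165)/(10*1522) = -55*164/(10*1522) = -1*451/761 = -451/761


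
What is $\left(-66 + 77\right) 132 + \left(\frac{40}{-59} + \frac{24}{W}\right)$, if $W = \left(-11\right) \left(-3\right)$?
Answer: $\frac{942380}{649} \approx 1452.0$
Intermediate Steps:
$W = 33$
$\left(-66 + 77\right) 132 + \left(\frac{40}{-59} + \frac{24}{W}\right) = \left(-66 + 77\right) 132 + \left(\frac{40}{-59} + \frac{24}{33}\right) = 11 \cdot 132 + \left(40 \left(- \frac{1}{59}\right) + 24 \cdot \frac{1}{33}\right) = 1452 + \left(- \frac{40}{59} + \frac{8}{11}\right) = 1452 + \frac{32}{649} = \frac{942380}{649}$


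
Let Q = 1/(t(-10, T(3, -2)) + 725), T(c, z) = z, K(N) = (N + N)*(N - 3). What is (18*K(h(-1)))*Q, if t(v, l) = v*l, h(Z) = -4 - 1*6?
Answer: 936/149 ≈ 6.2819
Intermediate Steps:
h(Z) = -10 (h(Z) = -4 - 6 = -10)
K(N) = 2*N*(-3 + N) (K(N) = (2*N)*(-3 + N) = 2*N*(-3 + N))
t(v, l) = l*v
Q = 1/745 (Q = 1/(-2*(-10) + 725) = 1/(20 + 725) = 1/745 ≈ 0.0013423)
(18*K(h(-1)))*Q = (18*(2*(-10)*(-3 - 10)))*(1/745) = (18*(2*(-10)*(-13)))*(1/745) = (18*260)*(1/745) = 4680*(1/745) = 936/149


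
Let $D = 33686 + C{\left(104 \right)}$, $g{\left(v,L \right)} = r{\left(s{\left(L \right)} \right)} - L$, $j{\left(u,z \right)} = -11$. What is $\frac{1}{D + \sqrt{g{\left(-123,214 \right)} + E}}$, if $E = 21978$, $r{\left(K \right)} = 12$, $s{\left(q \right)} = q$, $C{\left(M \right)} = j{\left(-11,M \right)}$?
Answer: $\frac{33675}{1133983849} - \frac{4 \sqrt{1361}}{1133983849} \approx 2.9566 \cdot 10^{-5}$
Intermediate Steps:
$C{\left(M \right)} = -11$
$g{\left(v,L \right)} = 12 - L$
$D = 33675$ ($D = 33686 - 11 = 33675$)
$\frac{1}{D + \sqrt{g{\left(-123,214 \right)} + E}} = \frac{1}{33675 + \sqrt{\left(12 - 214\right) + 21978}} = \frac{1}{33675 + \sqrt{-202 + 21978}} = \frac{1}{33675 + \sqrt{21776}} = \frac{1}{33675 + 4 \sqrt{1361}}$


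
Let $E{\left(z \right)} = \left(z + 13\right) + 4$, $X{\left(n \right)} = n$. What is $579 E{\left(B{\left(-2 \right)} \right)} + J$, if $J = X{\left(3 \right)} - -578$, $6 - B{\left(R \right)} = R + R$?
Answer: $16214$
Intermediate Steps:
$B{\left(R \right)} = 6 - 2 R$ ($B{\left(R \right)} = 6 - \left(R + R\right) = 6 - 2 R$)
$E{\left(z \right)} = 17 + z$ ($E{\left(z \right)} = \left(13 + z\right) + 4 = 17 + z$)
$J = 581$ ($J = 3 - -578 = 3 + 578 = 581$)
$579 E{\left(B{\left(-2 \right)} \right)} + J = 579 \left(17 + \left(6 - -4\right)\right) + 581 = 579 \left(17 + \left(6 + 4\right)\right) + 581 = 579 \left(17 + 10\right) + 581 = 579 \cdot 27 + 581 = 15633 + 581 = 16214$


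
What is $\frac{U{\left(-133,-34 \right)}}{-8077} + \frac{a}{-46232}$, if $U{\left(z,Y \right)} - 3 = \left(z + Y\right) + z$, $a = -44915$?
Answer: $\frac{376509359}{373415864} \approx 1.0083$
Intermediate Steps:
$U{\left(z,Y \right)} = 3 + Y + 2 z$ ($U{\left(z,Y \right)} = 3 + \left(\left(z + Y\right) + z\right) = 3 + \left(\left(Y + z\right) + z\right) = 3 + \left(Y + 2 z\right) = 3 + Y + 2 z$)
$\frac{U{\left(-133,-34 \right)}}{-8077} + \frac{a}{-46232} = \frac{3 - 34 + 2 \left(-133\right)}{-8077} - \frac{44915}{-46232} = \left(3 - 34 - 266\right) \left(- \frac{1}{8077}\right) - - \frac{44915}{46232} = \left(-297\right) \left(- \frac{1}{8077}\right) + \frac{44915}{46232} = \frac{297}{8077} + \frac{44915}{46232} = \frac{376509359}{373415864}$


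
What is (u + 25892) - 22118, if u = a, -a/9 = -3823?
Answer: 38181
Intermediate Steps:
a = 34407 (a = -9*(-3823) = 34407)
u = 34407
(u + 25892) - 22118 = (34407 + 25892) - 22118 = 60299 - 22118 = 38181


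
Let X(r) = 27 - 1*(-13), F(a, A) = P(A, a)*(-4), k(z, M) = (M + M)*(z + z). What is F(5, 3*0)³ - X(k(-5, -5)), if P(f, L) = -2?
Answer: 472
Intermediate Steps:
k(z, M) = 4*M*z (k(z, M) = (2*M)*(2*z) = 4*M*z)
F(a, A) = 8 (F(a, A) = -2*(-4) = 8)
X(r) = 40 (X(r) = 27 + 13 = 40)
F(5, 3*0)³ - X(k(-5, -5)) = 8³ - 1*40 = 512 - 40 = 472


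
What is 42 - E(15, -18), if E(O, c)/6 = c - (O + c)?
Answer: 132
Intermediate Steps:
E(O, c) = -6*O (E(O, c) = 6*(c - (O + c)) = 6*(c + (-O - c)) = 6*(-O) = -6*O)
42 - E(15, -18) = 42 - (-6)*15 = 42 - 1*(-90) = 42 + 90 = 132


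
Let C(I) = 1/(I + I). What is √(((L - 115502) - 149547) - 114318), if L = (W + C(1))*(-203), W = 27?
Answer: I*√1539798/2 ≈ 620.44*I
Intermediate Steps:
C(I) = 1/(2*I)
L = -11165/2 (L = (27 + (½)/1)*(-203) = (27 + (½)*1)*(-203) = (27 + ½)*(-203) = (55/2)*(-203) = -11165/2 ≈ -5582.5)
√(((L - 115502) - 149547) - 114318) = √(((-11165/2 - 115502) - 149547) - 114318) = √((-242169/2 - 149547) - 114318) = √(-541263/2 - 114318) = √(-769899/2) = I*√1539798/2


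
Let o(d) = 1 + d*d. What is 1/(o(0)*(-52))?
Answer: -1/52 ≈ -0.019231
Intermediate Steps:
o(d) = 1 + d²
1/(o(0)*(-52)) = 1/((1 + 0²)*(-52)) = 1/((1 + 0)*(-52)) = 1/(1*(-52)) = 1/(-52) = -1/52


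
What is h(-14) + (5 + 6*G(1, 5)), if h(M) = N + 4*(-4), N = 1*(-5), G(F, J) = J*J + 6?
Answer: 170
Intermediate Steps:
G(F, J) = 6 + J² (G(F, J) = J² + 6 = 6 + J²)
N = -5
h(M) = -21 (h(M) = -5 + 4*(-4) = -5 - 16 = -21)
h(-14) + (5 + 6*G(1, 5)) = -21 + (5 + 6*(6 + 5²)) = -21 + (5 + 6*(6 + 25)) = -21 + (5 + 6*31) = -21 + (5 + 186) = -21 + 191 = 170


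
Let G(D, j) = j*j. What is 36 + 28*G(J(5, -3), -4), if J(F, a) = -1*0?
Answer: 484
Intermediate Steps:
J(F, a) = 0
G(D, j) = j**2
36 + 28*G(J(5, -3), -4) = 36 + 28*(-4)**2 = 36 + 28*16 = 36 + 448 = 484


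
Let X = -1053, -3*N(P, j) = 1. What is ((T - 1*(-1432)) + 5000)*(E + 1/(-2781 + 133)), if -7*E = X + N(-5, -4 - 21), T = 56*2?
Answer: 6844745062/6951 ≈ 9.8471e+5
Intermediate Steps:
N(P, j) = -1/3 (N(P, j) = -1/3*1 = -1/3)
T = 112
E = 3160/21 (E = -(-1053 - 1/3)/7 = -1/7*(-3160/3) = 3160/21 ≈ 150.48)
((T - 1*(-1432)) + 5000)*(E + 1/(-2781 + 133)) = ((112 - 1*(-1432)) + 5000)*(3160/21 + 1/(-2781 + 133)) = ((112 + 1432) + 5000)*(3160/21 + 1/(-2648)) = (1544 + 5000)*(3160/21 - 1/2648) = 6544*(8367659/55608) = 6844745062/6951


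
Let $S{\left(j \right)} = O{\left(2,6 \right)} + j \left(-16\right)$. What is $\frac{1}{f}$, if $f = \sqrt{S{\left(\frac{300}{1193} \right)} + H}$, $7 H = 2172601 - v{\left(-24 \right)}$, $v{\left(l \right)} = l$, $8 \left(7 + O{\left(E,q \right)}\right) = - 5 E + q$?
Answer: $\frac{\sqrt{1766898030430}}{740527255} \approx 0.001795$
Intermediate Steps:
$O{\left(E,q \right)} = -7 - \frac{5 E}{8} + \frac{q}{8}$ ($O{\left(E,q \right)} = -7 + \frac{- 5 E + q}{8} = -7 + \frac{q - 5 E}{8} = -7 - \left(- \frac{q}{8} + \frac{5 E}{8}\right) = -7 - \frac{5 E}{8} + \frac{q}{8}$)
$H = 310375$ ($H = \frac{2172601 - -24}{7} = \frac{2172601 + 24}{7} = \frac{1}{7} \cdot 2172625 = 310375$)
$S{\left(j \right)} = - \frac{15}{2} - 16 j$ ($S{\left(j \right)} = \left(-7 - \frac{5}{4} + \frac{1}{8} \cdot 6\right) + j \left(-16\right) = \left(-7 - \frac{5}{4} + \frac{3}{4}\right) - 16 j = - \frac{15}{2} - 16 j$)
$f = \frac{\sqrt{1766898030430}}{2386}$ ($f = \sqrt{\left(- \frac{15}{2} - 16 \cdot \frac{300}{1193}\right) + 310375} = \sqrt{\left(- \frac{15}{2} - 16 \cdot 300 \cdot \frac{1}{1193}\right) + 310375} = \sqrt{\left(- \frac{15}{2} - \frac{4800}{1193}\right) + 310375} = \sqrt{- \frac{27495}{2386} + 310375} = \sqrt{\frac{740527255}{2386}} = \frac{\sqrt{1766898030430}}{2386} \approx 557.1$)
$\frac{1}{f} = \frac{1}{\frac{1}{2386} \sqrt{1766898030430}} = \frac{\sqrt{1766898030430}}{740527255}$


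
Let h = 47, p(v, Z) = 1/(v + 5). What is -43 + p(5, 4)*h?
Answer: -383/10 ≈ -38.300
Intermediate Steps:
p(v, Z) = 1/(5 + v)
-43 + p(5, 4)*h = -43 + 47/(5 + 5) = -43 + 47/10 = -383/10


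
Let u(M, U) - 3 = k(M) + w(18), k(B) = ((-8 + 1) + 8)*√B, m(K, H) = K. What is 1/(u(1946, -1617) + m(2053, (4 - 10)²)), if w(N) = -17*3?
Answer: 2005/4018079 - √1946/4018079 ≈ 0.00048802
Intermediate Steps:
k(B) = √B (k(B) = (-7 + 8)*√B = 1*√B = √B)
w(N) = -51
u(M, U) = -48 + √M (u(M, U) = 3 + (√M - 51) = 3 + (-51 + √M) = -48 + √M)
1/(u(1946, -1617) + m(2053, (4 - 10)²)) = 1/((-48 + √1946) + 2053) = 1/(2005 + √1946)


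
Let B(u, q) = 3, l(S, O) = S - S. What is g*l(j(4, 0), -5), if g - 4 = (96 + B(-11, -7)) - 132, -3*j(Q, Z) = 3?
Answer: 0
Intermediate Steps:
j(Q, Z) = -1 (j(Q, Z) = -⅓*3 = -1)
l(S, O) = 0
g = -29 (g = 4 + ((96 + 3) - 132) = 4 + (99 - 132) = 4 - 33 = -29)
g*l(j(4, 0), -5) = -29*0 = 0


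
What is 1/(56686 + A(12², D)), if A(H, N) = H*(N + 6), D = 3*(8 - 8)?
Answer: 1/57550 ≈ 1.7376e-5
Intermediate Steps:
D = 0 (D = 3*0 = 0)
A(H, N) = H*(6 + N)
1/(56686 + A(12², D)) = 1/(56686 + 12²*(6 + 0)) = 1/(56686 + 144*6) = 1/(56686 + 864) = 1/57550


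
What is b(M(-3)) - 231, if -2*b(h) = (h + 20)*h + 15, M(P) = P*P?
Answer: -369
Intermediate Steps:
M(P) = P**2
b(h) = -15/2 - h*(20 + h)/2 (b(h) = -((h + 20)*h + 15)/2 = -((20 + h)*h + 15)/2 = -(h*(20 + h) + 15)/2 = -(15 + h*(20 + h))/2 = -15/2 - h*(20 + h)/2)
b(M(-3)) - 231 = (-15/2 - 10*(-3)**2 - ((-3)**2)**2/2) - 231 = (-15/2 - 10*9 - 1/2*9**2) - 231 = (-15/2 - 90 - 1/2*81) - 231 = (-15/2 - 90 - 81/2) - 231 = -138 - 231 = -369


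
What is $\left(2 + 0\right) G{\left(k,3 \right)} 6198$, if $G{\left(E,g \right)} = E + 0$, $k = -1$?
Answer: $-12396$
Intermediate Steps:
$G{\left(E,g \right)} = E$
$\left(2 + 0\right) G{\left(k,3 \right)} 6198 = \left(2 + 0\right) \left(-1\right) 6198 = 2 \left(-1\right) 6198 = \left(-2\right) 6198 = -12396$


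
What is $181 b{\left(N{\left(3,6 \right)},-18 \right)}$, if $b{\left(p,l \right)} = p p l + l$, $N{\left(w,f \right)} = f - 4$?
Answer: $-16290$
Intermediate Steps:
$N{\left(w,f \right)} = -4 + f$ ($N{\left(w,f \right)} = f - 4 = -4 + f$)
$b{\left(p,l \right)} = l + l p^{2}$ ($b{\left(p,l \right)} = p^{2} l + l = l p^{2} + l = l + l p^{2}$)
$181 b{\left(N{\left(3,6 \right)},-18 \right)} = 181 \left(- 18 \left(1 + \left(-4 + 6\right)^{2}\right)\right) = 181 \left(- 18 \left(1 + 2^{2}\right)\right) = 181 \left(- 18 \left(1 + 4\right)\right) = 181 \left(\left(-18\right) 5\right) = 181 \left(-90\right) = -16290$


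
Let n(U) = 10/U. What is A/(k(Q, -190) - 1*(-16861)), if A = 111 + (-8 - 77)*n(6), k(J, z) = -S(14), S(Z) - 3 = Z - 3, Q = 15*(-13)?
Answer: -92/50541 ≈ -0.0018203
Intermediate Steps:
Q = -195
S(Z) = Z (S(Z) = 3 + (Z - 3) = 3 + (-3 + Z) = Z)
k(J, z) = -14 (k(J, z) = -1*14 = -14)
A = -92/3 (A = 111 + (-8 - 77)*(10/6) = 111 - 850/6 = 111 - 85*5/3 = 111 - 425/3 = -92/3 ≈ -30.667)
A/(k(Q, -190) - 1*(-16861)) = -92/(3*(-14 - 1*(-16861))) = -92/(3*(-14 + 16861)) = -92/3/16847 = -92/3*1/16847 = -92/50541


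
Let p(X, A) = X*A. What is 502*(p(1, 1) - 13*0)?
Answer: 502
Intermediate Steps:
p(X, A) = A*X
502*(p(1, 1) - 13*0) = 502*(1*1 - 13*0) = 502*(1 + 0) = 502*1 = 502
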